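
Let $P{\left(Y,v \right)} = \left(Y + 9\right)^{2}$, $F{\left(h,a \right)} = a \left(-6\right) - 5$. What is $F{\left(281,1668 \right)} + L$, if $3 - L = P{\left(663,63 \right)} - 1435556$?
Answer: $973962$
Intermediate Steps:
$F{\left(h,a \right)} = -5 - 6 a$ ($F{\left(h,a \right)} = - 6 a - 5 = -5 - 6 a$)
$P{\left(Y,v \right)} = \left(9 + Y\right)^{2}$
$L = 983975$ ($L = 3 - \left(\left(9 + 663\right)^{2} - 1435556\right) = 3 - \left(672^{2} - 1435556\right) = 3 - \left(451584 - 1435556\right) = 3 - -983972 = 3 + 983972 = 983975$)
$F{\left(281,1668 \right)} + L = \left(-5 - 10008\right) + 983975 = -10013 + 983975 = 973962$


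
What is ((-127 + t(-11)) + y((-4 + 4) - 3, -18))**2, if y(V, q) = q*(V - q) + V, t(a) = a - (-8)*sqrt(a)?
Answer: 168217 - 6576*I*sqrt(11) ≈ 1.6822e+5 - 21810.0*I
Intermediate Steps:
t(a) = a + 8*sqrt(a)
y(V, q) = V + q*(V - q)
((-127 + t(-11)) + y((-4 + 4) - 3, -18))**2 = ((-127 + (-11 + 8*sqrt(-11))) + (((-4 + 4) - 3) - 1*(-18)**2 + ((-4 + 4) - 3)*(-18)))**2 = ((-127 + (-11 + 8*(I*sqrt(11)))) + ((0 - 3) - 1*324 + (0 - 3)*(-18)))**2 = ((-127 + (-11 + 8*I*sqrt(11))) + (-3 - 324 - 3*(-18)))**2 = ((-138 + 8*I*sqrt(11)) + (-3 - 324 + 54))**2 = ((-138 + 8*I*sqrt(11)) - 273)**2 = (-411 + 8*I*sqrt(11))**2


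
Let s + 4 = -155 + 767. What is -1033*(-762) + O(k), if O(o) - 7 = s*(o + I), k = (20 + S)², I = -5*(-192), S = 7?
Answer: 1814065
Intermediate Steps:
I = 960
k = 729 (k = (20 + 7)² = 27² = 729)
s = 608 (s = -4 + (-155 + 767) = -4 + 612 = 608)
O(o) = 583687 + 608*o (O(o) = 7 + 608*(o + 960) = 7 + 608*(960 + o) = 7 + (583680 + 608*o) = 583687 + 608*o)
-1033*(-762) + O(k) = -1033*(-762) + (583687 + 608*729) = 787146 + (583687 + 443232) = 787146 + 1026919 = 1814065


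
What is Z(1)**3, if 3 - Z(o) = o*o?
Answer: 8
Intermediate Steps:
Z(o) = 3 - o**2 (Z(o) = 3 - o*o = 3 - o**2)
Z(1)**3 = (3 - 1*1**2)**3 = (3 - 1*1)**3 = (3 - 1)**3 = 2**3 = 8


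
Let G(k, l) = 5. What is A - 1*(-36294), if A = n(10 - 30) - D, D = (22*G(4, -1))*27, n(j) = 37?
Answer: 33361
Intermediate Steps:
D = 2970 (D = (22*5)*27 = 110*27 = 2970)
A = -2933 (A = 37 - 1*2970 = 37 - 2970 = -2933)
A - 1*(-36294) = -2933 - 1*(-36294) = -2933 + 36294 = 33361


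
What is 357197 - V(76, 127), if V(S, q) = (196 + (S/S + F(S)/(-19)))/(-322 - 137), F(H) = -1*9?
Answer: 3115118789/8721 ≈ 3.5720e+5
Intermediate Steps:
F(H) = -9
V(S, q) = -3752/8721 (V(S, q) = (196 + (S/S - 9/(-19)))/(-322 - 137) = (196 + (1 - 9*(-1/19)))/(-459) = (196 + (1 + 9/19))*(-1/459) = (196 + 28/19)*(-1/459) = (3752/19)*(-1/459) = -3752/8721)
357197 - V(76, 127) = 357197 - 1*(-3752/8721) = 357197 + 3752/8721 = 3115118789/8721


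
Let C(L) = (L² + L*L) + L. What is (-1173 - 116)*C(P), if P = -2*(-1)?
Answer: -12890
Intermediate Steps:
P = 2
C(L) = L + 2*L² (C(L) = (L² + L²) + L = 2*L² + L = L + 2*L²)
(-1173 - 116)*C(P) = (-1173 - 116)*(2*(1 + 2*2)) = -2578*(1 + 4) = -2578*5 = -1289*10 = -12890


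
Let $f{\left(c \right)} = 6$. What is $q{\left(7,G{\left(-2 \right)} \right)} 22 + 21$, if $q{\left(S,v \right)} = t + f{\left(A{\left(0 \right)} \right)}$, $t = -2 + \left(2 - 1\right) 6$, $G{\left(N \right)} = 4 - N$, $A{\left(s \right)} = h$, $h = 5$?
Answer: $241$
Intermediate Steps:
$A{\left(s \right)} = 5$
$t = 4$ ($t = -2 + 1 \cdot 6 = -2 + 6 = 4$)
$q{\left(S,v \right)} = 10$ ($q{\left(S,v \right)} = 4 + 6 = 10$)
$q{\left(7,G{\left(-2 \right)} \right)} 22 + 21 = 10 \cdot 22 + 21 = 220 + 21 = 241$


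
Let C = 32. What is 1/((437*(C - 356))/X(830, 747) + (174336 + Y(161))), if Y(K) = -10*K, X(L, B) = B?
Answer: 83/14320526 ≈ 5.7959e-6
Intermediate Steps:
1/((437*(C - 356))/X(830, 747) + (174336 + Y(161))) = 1/((437*(32 - 356))/747 + (174336 - 10*161)) = 1/((437*(-324))*(1/747) + (174336 - 1610)) = 1/(-141588*1/747 + 172726) = 1/(-15732/83 + 172726) = 1/(14320526/83) = 83/14320526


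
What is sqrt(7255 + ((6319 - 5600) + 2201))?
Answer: 5*sqrt(407) ≈ 100.87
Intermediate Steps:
sqrt(7255 + ((6319 - 5600) + 2201)) = sqrt(7255 + (719 + 2201)) = sqrt(7255 + 2920) = sqrt(10175) = 5*sqrt(407)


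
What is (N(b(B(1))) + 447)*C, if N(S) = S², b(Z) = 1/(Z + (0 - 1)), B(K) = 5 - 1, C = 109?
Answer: 438616/9 ≈ 48735.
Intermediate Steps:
B(K) = 4
b(Z) = 1/(-1 + Z) (b(Z) = 1/(Z - 1) = 1/(-1 + Z))
(N(b(B(1))) + 447)*C = ((1/(-1 + 4))² + 447)*109 = ((1/3)² + 447)*109 = ((⅓)² + 447)*109 = (⅑ + 447)*109 = (4024/9)*109 = 438616/9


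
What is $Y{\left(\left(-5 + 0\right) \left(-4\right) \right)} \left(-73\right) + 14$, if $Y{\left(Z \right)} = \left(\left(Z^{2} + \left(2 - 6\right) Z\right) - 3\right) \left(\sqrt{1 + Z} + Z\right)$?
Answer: $-462806 - 23141 \sqrt{21} \approx -5.6885 \cdot 10^{5}$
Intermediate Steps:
$Y{\left(Z \right)} = \left(Z + \sqrt{1 + Z}\right) \left(-3 + Z^{2} - 4 Z\right)$ ($Y{\left(Z \right)} = \left(\left(Z^{2} + \left(2 - 6\right) Z\right) - 3\right) \left(Z + \sqrt{1 + Z}\right) = \left(\left(Z^{2} - 4 Z\right) - 3\right) \left(Z + \sqrt{1 + Z}\right) = \left(-3 + Z^{2} - 4 Z\right) \left(Z + \sqrt{1 + Z}\right) = \left(Z + \sqrt{1 + Z}\right) \left(-3 + Z^{2} - 4 Z\right)$)
$Y{\left(\left(-5 + 0\right) \left(-4\right) \right)} \left(-73\right) + 14 = \left(\left(\left(-5 + 0\right) \left(-4\right)\right)^{3} - 4 \left(\left(-5 + 0\right) \left(-4\right)\right)^{2} - 3 \left(-5 + 0\right) \left(-4\right) - 3 \sqrt{1 + \left(-5 + 0\right) \left(-4\right)} + \left(\left(-5 + 0\right) \left(-4\right)\right)^{2} \sqrt{1 + \left(-5 + 0\right) \left(-4\right)} - 4 \left(-5 + 0\right) \left(-4\right) \sqrt{1 + \left(-5 + 0\right) \left(-4\right)}\right) \left(-73\right) + 14 = \left(\left(\left(-5\right) \left(-4\right)\right)^{3} - 4 \left(\left(-5\right) \left(-4\right)\right)^{2} - 3 \left(\left(-5\right) \left(-4\right)\right) - 3 \sqrt{1 - -20} + \left(\left(-5\right) \left(-4\right)\right)^{2} \sqrt{1 - -20} - 4 \left(\left(-5\right) \left(-4\right)\right) \sqrt{1 - -20}\right) \left(-73\right) + 14 = \left(20^{3} - 4 \cdot 20^{2} - 60 - 3 \sqrt{1 + 20} + 20^{2} \sqrt{1 + 20} - 80 \sqrt{1 + 20}\right) \left(-73\right) + 14 = \left(8000 - 1600 - 60 - 3 \sqrt{21} + 400 \sqrt{21} - 80 \sqrt{21}\right) \left(-73\right) + 14 = \left(6340 + 317 \sqrt{21}\right) \left(-73\right) + 14 = \left(-462820 - 23141 \sqrt{21}\right) + 14 = -462806 - 23141 \sqrt{21}$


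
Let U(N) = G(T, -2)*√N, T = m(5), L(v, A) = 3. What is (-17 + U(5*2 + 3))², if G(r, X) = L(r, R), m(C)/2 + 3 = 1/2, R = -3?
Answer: 406 - 102*√13 ≈ 38.234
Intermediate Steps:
m(C) = -5 (m(C) = -6 + 2/2 = -6 + 2*(½) = -6 + 1 = -5)
T = -5
G(r, X) = 3
U(N) = 3*√N
(-17 + U(5*2 + 3))² = (-17 + 3*√(5*2 + 3))² = (-17 + 3*√(10 + 3))² = (-17 + 3*√13)²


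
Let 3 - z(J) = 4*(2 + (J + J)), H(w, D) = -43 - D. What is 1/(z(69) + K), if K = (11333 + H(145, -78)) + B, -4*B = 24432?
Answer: 1/4703 ≈ 0.00021263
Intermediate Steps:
B = -6108 (B = -¼*24432 = -6108)
z(J) = -5 - 8*J (z(J) = 3 - 4*(2 + (J + J)) = 3 - 4*(2 + 2*J) = 3 - (8 + 8*J) = 3 + (-8 - 8*J) = -5 - 8*J)
K = 5260 (K = (11333 + (-43 - 1*(-78))) - 6108 = (11333 + (-43 + 78)) - 6108 = (11333 + 35) - 6108 = 11368 - 6108 = 5260)
1/(z(69) + K) = 1/((-5 - 8*69) + 5260) = 1/((-5 - 552) + 5260) = 1/(-557 + 5260) = 1/4703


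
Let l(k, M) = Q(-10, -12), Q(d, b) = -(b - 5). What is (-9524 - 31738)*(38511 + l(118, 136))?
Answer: -1589742336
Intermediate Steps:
Q(d, b) = 5 - b (Q(d, b) = -(-5 + b) = 5 - b)
l(k, M) = 17 (l(k, M) = 5 - 1*(-12) = 5 + 12 = 17)
(-9524 - 31738)*(38511 + l(118, 136)) = (-9524 - 31738)*(38511 + 17) = -41262*38528 = -1589742336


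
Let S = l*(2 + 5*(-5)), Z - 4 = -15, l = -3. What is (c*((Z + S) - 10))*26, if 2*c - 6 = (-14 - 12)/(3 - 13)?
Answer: 26832/5 ≈ 5366.4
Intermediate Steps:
c = 43/10 (c = 3 + ((-14 - 12)/(3 - 13))/2 = 3 + (-26/(-10))/2 = 3 + (-26*(-1/10))/2 = 3 + (1/2)*(13/5) = 3 + 13/10 = 43/10 ≈ 4.3000)
Z = -11 (Z = 4 - 15 = -11)
S = 69 (S = -3*(2 + 5*(-5)) = -3*(2 - 25) = -3*(-23) = 69)
(c*((Z + S) - 10))*26 = (43*((-11 + 69) - 10)/10)*26 = (43*(58 - 10)/10)*26 = ((43/10)*48)*26 = (1032/5)*26 = 26832/5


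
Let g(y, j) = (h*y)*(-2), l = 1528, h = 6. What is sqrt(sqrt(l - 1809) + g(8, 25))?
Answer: sqrt(-96 + I*sqrt(281)) ≈ 0.85222 + 9.8349*I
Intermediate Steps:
g(y, j) = -12*y (g(y, j) = (6*y)*(-2) = -12*y)
sqrt(sqrt(l - 1809) + g(8, 25)) = sqrt(sqrt(1528 - 1809) - 12*8) = sqrt(sqrt(-281) - 96) = sqrt(I*sqrt(281) - 96) = sqrt(-96 + I*sqrt(281))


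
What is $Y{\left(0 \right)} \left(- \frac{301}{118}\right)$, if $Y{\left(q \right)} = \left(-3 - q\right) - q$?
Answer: $\frac{903}{118} \approx 7.6525$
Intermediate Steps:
$Y{\left(q \right)} = -3 - 2 q$
$Y{\left(0 \right)} \left(- \frac{301}{118}\right) = \left(-3 - 0\right) \left(- \frac{301}{118}\right) = \left(-3 + 0\right) \left(\left(-301\right) \frac{1}{118}\right) = \left(-3\right) \left(- \frac{301}{118}\right) = \frac{903}{118}$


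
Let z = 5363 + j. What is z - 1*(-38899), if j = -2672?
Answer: 41590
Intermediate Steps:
z = 2691 (z = 5363 - 2672 = 2691)
z - 1*(-38899) = 2691 - 1*(-38899) = 2691 + 38899 = 41590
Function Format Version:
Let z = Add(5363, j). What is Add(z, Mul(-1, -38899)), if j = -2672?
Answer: 41590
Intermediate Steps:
z = 2691 (z = Add(5363, -2672) = 2691)
Add(z, Mul(-1, -38899)) = Add(2691, Mul(-1, -38899)) = Add(2691, 38899) = 41590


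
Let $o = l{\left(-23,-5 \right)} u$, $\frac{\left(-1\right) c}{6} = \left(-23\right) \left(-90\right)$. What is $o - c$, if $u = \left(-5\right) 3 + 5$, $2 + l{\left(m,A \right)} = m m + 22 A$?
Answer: $8250$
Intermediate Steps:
$l{\left(m,A \right)} = -2 + m^{2} + 22 A$ ($l{\left(m,A \right)} = -2 + \left(m m + 22 A\right) = -2 + \left(m^{2} + 22 A\right) = -2 + m^{2} + 22 A$)
$u = -10$ ($u = -15 + 5 = -10$)
$c = -12420$ ($c = - 6 \left(\left(-23\right) \left(-90\right)\right) = \left(-6\right) 2070 = -12420$)
$o = -4170$ ($o = \left(-2 + \left(-23\right)^{2} + 22 \left(-5\right)\right) \left(-10\right) = \left(-2 + 529 - 110\right) \left(-10\right) = 417 \left(-10\right) = -4170$)
$o - c = -4170 - -12420 = -4170 + 12420 = 8250$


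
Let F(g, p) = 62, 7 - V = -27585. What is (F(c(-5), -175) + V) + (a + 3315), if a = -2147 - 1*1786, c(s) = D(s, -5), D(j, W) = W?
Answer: 27036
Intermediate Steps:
c(s) = -5
V = 27592 (V = 7 - 1*(-27585) = 7 + 27585 = 27592)
a = -3933 (a = -2147 - 1786 = -3933)
(F(c(-5), -175) + V) + (a + 3315) = (62 + 27592) + (-3933 + 3315) = 27654 - 618 = 27036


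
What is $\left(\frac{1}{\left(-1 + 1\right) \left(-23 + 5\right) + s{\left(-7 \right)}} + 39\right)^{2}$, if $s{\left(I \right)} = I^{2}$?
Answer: $\frac{3655744}{2401} \approx 1522.6$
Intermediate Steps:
$\left(\frac{1}{\left(-1 + 1\right) \left(-23 + 5\right) + s{\left(-7 \right)}} + 39\right)^{2} = \left(\frac{1}{\left(-1 + 1\right) \left(-23 + 5\right) + \left(-7\right)^{2}} + 39\right)^{2} = \left(\frac{1}{0 \left(-18\right) + 49} + 39\right)^{2} = \left(\frac{1}{0 + 49} + 39\right)^{2} = \left(\frac{1}{49} + 39\right)^{2} = \left(\frac{1912}{49}\right)^{2} = \frac{3655744}{2401}$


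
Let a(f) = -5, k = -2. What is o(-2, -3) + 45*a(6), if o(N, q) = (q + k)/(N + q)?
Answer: -224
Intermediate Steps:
o(N, q) = (-2 + q)/(N + q) (o(N, q) = (q - 2)/(N + q) = (-2 + q)/(N + q))
o(-2, -3) + 45*a(6) = (-2 - 3)/(-2 - 3) + 45*(-5) = -5/(-5) - 225 = -⅕*(-5) - 225 = 1 - 225 = -224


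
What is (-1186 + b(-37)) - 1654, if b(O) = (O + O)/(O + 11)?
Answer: -36883/13 ≈ -2837.2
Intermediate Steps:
b(O) = 2*O/(11 + O) (b(O) = (2*O)/(11 + O) = 2*O/(11 + O))
(-1186 + b(-37)) - 1654 = (-1186 + 2*(-37)/(11 - 37)) - 1654 = (-1186 + 2*(-37)/(-26)) - 1654 = (-1186 + 2*(-37)*(-1/26)) - 1654 = (-1186 + 37/13) - 1654 = -15381/13 - 1654 = -36883/13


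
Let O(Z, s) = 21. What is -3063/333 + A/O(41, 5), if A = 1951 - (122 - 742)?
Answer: 87980/777 ≈ 113.23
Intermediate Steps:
A = 2571 (A = 1951 - 1*(-620) = 1951 + 620 = 2571)
-3063/333 + A/O(41, 5) = -3063/333 + 2571/21 = -3063*1/333 + 2571*(1/21) = -1021/111 + 857/7 = 87980/777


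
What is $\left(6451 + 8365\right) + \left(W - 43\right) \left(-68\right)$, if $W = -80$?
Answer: $23180$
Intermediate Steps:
$\left(6451 + 8365\right) + \left(W - 43\right) \left(-68\right) = \left(6451 + 8365\right) + \left(-80 - 43\right) \left(-68\right) = 14816 - -8364 = 14816 + 8364 = 23180$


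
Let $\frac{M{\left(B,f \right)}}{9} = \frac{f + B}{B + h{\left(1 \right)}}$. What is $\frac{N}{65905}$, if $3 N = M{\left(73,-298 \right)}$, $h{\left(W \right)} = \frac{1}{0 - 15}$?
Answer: $- \frac{2025}{14420014} \approx -0.00014043$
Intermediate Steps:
$h{\left(W \right)} = - \frac{1}{15}$ ($h{\left(W \right)} = \frac{1}{-15} = - \frac{1}{15}$)
$M{\left(B,f \right)} = \frac{9 \left(B + f\right)}{- \frac{1}{15} + B}$ ($M{\left(B,f \right)} = 9 \frac{f + B}{B - \frac{1}{15}} = 9 \frac{B + f}{- \frac{1}{15} + B} = \frac{9 \left(B + f\right)}{- \frac{1}{15} + B}$)
$N = - \frac{10125}{1094}$ ($N = \frac{135 \frac{1}{-1 + 15 \cdot 73} \left(73 - 298\right)}{3} = \frac{135 \frac{1}{-1 + 1095} \left(-225\right)}{3} = \frac{135 \cdot \frac{1}{1094} \left(-225\right)}{3} = \frac{1}{3} \left(- \frac{30375}{1094}\right) = - \frac{10125}{1094} \approx -9.255$)
$\frac{N}{65905} = - \frac{10125}{1094 \cdot 65905} = \left(- \frac{10125}{1094}\right) \frac{1}{65905} = - \frac{2025}{14420014}$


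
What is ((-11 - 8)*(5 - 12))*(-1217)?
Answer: -161861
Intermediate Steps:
((-11 - 8)*(5 - 12))*(-1217) = -19*(-7)*(-1217) = 133*(-1217) = -161861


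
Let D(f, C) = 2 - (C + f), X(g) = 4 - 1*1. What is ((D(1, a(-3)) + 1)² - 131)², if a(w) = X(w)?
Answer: 16900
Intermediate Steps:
X(g) = 3 (X(g) = 4 - 1 = 3)
a(w) = 3
D(f, C) = 2 - C - f (D(f, C) = 2 + (-C - f) = 2 - C - f)
((D(1, a(-3)) + 1)² - 131)² = (((2 - 1*3 - 1*1) + 1)² - 131)² = (((2 - 3 - 1) + 1)² - 131)² = ((-2 + 1)² - 131)² = ((-1)² - 131)² = (1 - 131)² = (-130)² = 16900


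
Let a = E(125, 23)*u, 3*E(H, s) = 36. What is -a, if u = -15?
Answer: 180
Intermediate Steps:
E(H, s) = 12 (E(H, s) = (1/3)*36 = 12)
a = -180 (a = 12*(-15) = -180)
-a = -1*(-180) = 180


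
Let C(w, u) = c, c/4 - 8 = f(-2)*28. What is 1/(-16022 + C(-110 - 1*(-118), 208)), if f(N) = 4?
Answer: -1/15542 ≈ -6.4342e-5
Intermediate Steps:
c = 480 (c = 32 + 4*(4*28) = 32 + 4*112 = 32 + 448 = 480)
C(w, u) = 480
1/(-16022 + C(-110 - 1*(-118), 208)) = 1/(-16022 + 480) = 1/(-15542) = -1/15542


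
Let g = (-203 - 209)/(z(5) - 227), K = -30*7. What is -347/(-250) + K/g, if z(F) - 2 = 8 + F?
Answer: -2746759/25750 ≈ -106.67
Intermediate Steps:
z(F) = 10 + F (z(F) = 2 + (8 + F) = 10 + F)
K = -210
g = 103/53 (g = (-203 - 209)/((10 + 5) - 227) = -412/(15 - 227) = -412/(-212) = -412*(-1/212) = 103/53 ≈ 1.9434)
-347/(-250) + K/g = -347/(-250) - 210/103/53 = -347*(-1/250) - 210*53/103 = 347/250 - 11130/103 = -2746759/25750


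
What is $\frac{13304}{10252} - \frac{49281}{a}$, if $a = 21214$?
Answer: $- \frac{55749439}{54371482} \approx -1.0253$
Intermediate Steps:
$\frac{13304}{10252} - \frac{49281}{a} = \frac{13304}{10252} - \frac{49281}{21214} = 13304 \cdot \frac{1}{10252} - \frac{49281}{21214} = \frac{3326}{2563} - \frac{49281}{21214} = - \frac{55749439}{54371482}$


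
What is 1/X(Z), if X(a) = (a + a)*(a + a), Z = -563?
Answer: 1/1267876 ≈ 7.8872e-7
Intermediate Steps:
X(a) = 4*a² (X(a) = (2*a)*(2*a) = 4*a²)
1/X(Z) = 1/(4*(-563)²) = 1/(4*316969) = 1/1267876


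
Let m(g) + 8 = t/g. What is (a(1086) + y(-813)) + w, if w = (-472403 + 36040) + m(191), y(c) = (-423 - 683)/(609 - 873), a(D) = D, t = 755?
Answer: -10974200137/25212 ≈ -4.3528e+5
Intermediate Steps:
m(g) = -8 + 755/g
y(c) = 553/132 (y(c) = -1106/(-264) = -1106*(-1/264) = 553/132)
w = -83346106/191 (w = (-472403 + 36040) + (-8 + 755/191) = -436363 + (-8 + 755*(1/191)) = -436363 + (-8 + 755/191) = -436363 - 773/191 = -83346106/191 ≈ -4.3637e+5)
(a(1086) + y(-813)) + w = (1086 + 553/132) - 83346106/191 = 143905/132 - 83346106/191 = -10974200137/25212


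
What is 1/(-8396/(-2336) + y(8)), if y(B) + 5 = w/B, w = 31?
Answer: 292/721 ≈ 0.40499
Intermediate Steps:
y(B) = -5 + 31/B
1/(-8396/(-2336) + y(8)) = 1/(-8396/(-2336) + (-5 + 31/8)) = 1/(-8396*(-1/2336) + (-5 + 31*(1/8))) = 1/(2099/584 + (-5 + 31/8)) = 1/(2099/584 - 9/8) = 1/(721/292) = 292/721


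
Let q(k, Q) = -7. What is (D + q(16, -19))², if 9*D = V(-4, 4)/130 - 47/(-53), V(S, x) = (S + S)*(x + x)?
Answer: 574273296/11868025 ≈ 48.388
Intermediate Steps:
V(S, x) = 4*S*x (V(S, x) = (2*S)*(2*x) = 4*S*x)
D = 151/3445 (D = ((4*(-4)*4)/130 - 47/(-53))/9 = (-64*1/130 - 47*(-1/53))/9 = (-32/65 + 47/53)/9 = (⅑)*(1359/3445) = 151/3445 ≈ 0.043832)
(D + q(16, -19))² = (151/3445 - 7)² = (-23964/3445)² = 574273296/11868025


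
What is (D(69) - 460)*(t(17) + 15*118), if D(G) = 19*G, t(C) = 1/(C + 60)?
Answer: 115983641/77 ≈ 1.5063e+6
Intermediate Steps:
t(C) = 1/(60 + C)
(D(69) - 460)*(t(17) + 15*118) = (19*69 - 460)*(1/(60 + 17) + 15*118) = (1311 - 460)*(1/77 + 1770) = 851*(1/77 + 1770) = 851*(136291/77) = 115983641/77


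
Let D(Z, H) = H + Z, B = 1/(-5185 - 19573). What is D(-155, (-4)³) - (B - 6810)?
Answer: 163179979/24758 ≈ 6591.0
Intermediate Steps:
B = -1/24758 (B = 1/(-24758) = -1/24758 ≈ -4.0391e-5)
D(-155, (-4)³) - (B - 6810) = ((-4)³ - 155) - (-1/24758 - 6810) = (-64 - 155) - 1*(-168601981/24758) = -219 + 168601981/24758 = 163179979/24758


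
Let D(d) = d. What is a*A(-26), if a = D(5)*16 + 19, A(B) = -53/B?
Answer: 5247/26 ≈ 201.81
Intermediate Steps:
a = 99 (a = 5*16 + 19 = 80 + 19 = 99)
a*A(-26) = 99*(-53/(-26)) = 99*(-53*(-1/26)) = 99*(53/26) = 5247/26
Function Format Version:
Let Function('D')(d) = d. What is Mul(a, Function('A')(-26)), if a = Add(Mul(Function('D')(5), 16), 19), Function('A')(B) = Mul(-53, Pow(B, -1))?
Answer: Rational(5247, 26) ≈ 201.81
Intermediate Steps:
a = 99 (a = Add(Mul(5, 16), 19) = Add(80, 19) = 99)
Mul(a, Function('A')(-26)) = Mul(99, Mul(-53, Pow(-26, -1))) = Mul(99, Mul(-53, Rational(-1, 26))) = Mul(99, Rational(53, 26)) = Rational(5247, 26)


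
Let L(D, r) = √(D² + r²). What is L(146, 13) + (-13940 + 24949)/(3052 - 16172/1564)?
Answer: 4304519/1189289 + √21485 ≈ 150.20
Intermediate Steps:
L(146, 13) + (-13940 + 24949)/(3052 - 16172/1564) = √(146² + 13²) + (-13940 + 24949)/(3052 - 16172/1564) = √(21316 + 169) + 11009/(3052 - 16172*1/1564) = √21485 + 11009/(3052 - 4043/391) = √21485 + 11009/(1189289/391) = √21485 + 11009*(391/1189289) = √21485 + 4304519/1189289 = 4304519/1189289 + √21485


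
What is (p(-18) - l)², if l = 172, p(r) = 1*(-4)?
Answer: 30976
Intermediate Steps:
p(r) = -4
(p(-18) - l)² = (-4 - 1*172)² = (-4 - 172)² = (-176)² = 30976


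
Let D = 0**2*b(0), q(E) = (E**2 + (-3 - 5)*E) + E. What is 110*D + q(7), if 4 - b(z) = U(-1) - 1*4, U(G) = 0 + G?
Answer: 0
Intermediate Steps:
q(E) = E**2 - 7*E (q(E) = (E**2 - 8*E) + E = E**2 - 7*E)
U(G) = G
b(z) = 9 (b(z) = 4 - (-1 - 1*4) = 4 - (-1 - 4) = 4 - 1*(-5) = 4 + 5 = 9)
D = 0 (D = 0**2*9 = 0*9 = 0)
110*D + q(7) = 110*0 + 7*(-7 + 7) = 0 + 7*0 = 0 + 0 = 0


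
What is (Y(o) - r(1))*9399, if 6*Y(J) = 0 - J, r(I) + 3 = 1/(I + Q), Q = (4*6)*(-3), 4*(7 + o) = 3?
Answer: 21652163/568 ≈ 38120.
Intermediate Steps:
o = -25/4 (o = -7 + (¼)*3 = -7 + ¾ = -25/4 ≈ -6.2500)
Q = -72 (Q = 24*(-3) = -72)
r(I) = -3 + 1/(-72 + I) (r(I) = -3 + 1/(I - 72) = -3 + 1/(-72 + I))
Y(J) = -J/6 (Y(J) = (0 - J)/6 = (-J)/6 = -J/6)
(Y(o) - r(1))*9399 = (-⅙*(-25/4) - (217 - 3*1)/(-72 + 1))*9399 = (25/24 - (217 - 3)/(-71))*9399 = (25/24 - (-1)*214/71)*9399 = (25/24 - 1*(-214/71))*9399 = (25/24 + 214/71)*9399 = (6911/1704)*9399 = 21652163/568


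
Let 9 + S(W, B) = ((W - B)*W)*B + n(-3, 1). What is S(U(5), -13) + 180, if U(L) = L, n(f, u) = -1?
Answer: -1000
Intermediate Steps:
S(W, B) = -10 + B*W*(W - B) (S(W, B) = -9 + (((W - B)*W)*B - 1) = -9 + ((W*(W - B))*B - 1) = -9 + (B*W*(W - B) - 1) = -9 + (-1 + B*W*(W - B)) = -10 + B*W*(W - B))
S(U(5), -13) + 180 = (-10 - 13*5**2 - 1*5*(-13)**2) + 180 = (-10 - 13*25 - 1*5*169) + 180 = (-10 - 325 - 845) + 180 = -1180 + 180 = -1000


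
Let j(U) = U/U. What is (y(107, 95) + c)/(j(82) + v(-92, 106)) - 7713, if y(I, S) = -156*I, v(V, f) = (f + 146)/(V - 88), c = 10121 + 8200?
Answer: -23571/2 ≈ -11786.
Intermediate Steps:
c = 18321
v(V, f) = (146 + f)/(-88 + V)
j(U) = 1
(y(107, 95) + c)/(j(82) + v(-92, 106)) - 7713 = (-156*107 + 18321)/(1 + (146 + 106)/(-88 - 92)) - 7713 = (-16692 + 18321)/(1 + 252/(-180)) - 7713 = 1629/(1 - 1/180*252) - 7713 = 1629/(1 - 7/5) - 7713 = 1629/(-⅖) - 7713 = 1629*(-5/2) - 7713 = -8145/2 - 7713 = -23571/2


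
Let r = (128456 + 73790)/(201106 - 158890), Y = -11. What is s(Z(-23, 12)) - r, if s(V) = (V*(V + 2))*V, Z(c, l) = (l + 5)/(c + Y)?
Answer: -186415/42216 ≈ -4.4157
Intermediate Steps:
Z(c, l) = (5 + l)/(-11 + c) (Z(c, l) = (l + 5)/(c - 11) = (5 + l)/(-11 + c))
s(V) = V²*(2 + V) (s(V) = (V*(2 + V))*V = V²*(2 + V))
r = 101123/21108 (r = 202246/42216 = 202246*(1/42216) = 101123/21108 ≈ 4.7907)
s(Z(-23, 12)) - r = ((5 + 12)/(-11 - 23))²*(2 + (5 + 12)/(-11 - 23)) - 1*101123/21108 = (17/(-34))²*(2 + 17/(-34)) - 101123/21108 = (-1/34*17)²*(2 - 1/34*17) - 101123/21108 = (-½)²*(2 - ½) - 101123/21108 = (¼)*(3/2) - 101123/21108 = 3/8 - 101123/21108 = -186415/42216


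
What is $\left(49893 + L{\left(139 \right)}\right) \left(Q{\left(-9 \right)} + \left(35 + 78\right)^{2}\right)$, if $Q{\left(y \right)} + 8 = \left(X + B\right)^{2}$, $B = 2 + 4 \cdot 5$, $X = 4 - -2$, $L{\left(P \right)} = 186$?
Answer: $678320055$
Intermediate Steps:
$X = 6$ ($X = 4 + 2 = 6$)
$B = 22$ ($B = 2 + 20 = 22$)
$Q{\left(y \right)} = 776$ ($Q{\left(y \right)} = -8 + \left(6 + 22\right)^{2} = -8 + 28^{2} = -8 + 784 = 776$)
$\left(49893 + L{\left(139 \right)}\right) \left(Q{\left(-9 \right)} + \left(35 + 78\right)^{2}\right) = \left(49893 + 186\right) \left(776 + \left(35 + 78\right)^{2}\right) = 50079 \left(776 + 113^{2}\right) = 50079 \left(776 + 12769\right) = 50079 \cdot 13545 = 678320055$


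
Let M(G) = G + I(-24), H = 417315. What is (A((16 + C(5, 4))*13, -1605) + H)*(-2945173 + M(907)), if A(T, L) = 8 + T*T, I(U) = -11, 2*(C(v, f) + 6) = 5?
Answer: -5225847300009/4 ≈ -1.3065e+12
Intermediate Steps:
C(v, f) = -7/2 (C(v, f) = -6 + (½)*5 = -6 + 5/2 = -7/2)
A(T, L) = 8 + T²
M(G) = -11 + G (M(G) = G - 11 = -11 + G)
(A((16 + C(5, 4))*13, -1605) + H)*(-2945173 + M(907)) = ((8 + ((16 - 7/2)*13)²) + 417315)*(-2945173 + (-11 + 907)) = ((8 + ((25/2)*13)²) + 417315)*(-2945173 + 896) = ((8 + (325/2)²) + 417315)*(-2944277) = ((8 + 105625/4) + 417315)*(-2944277) = (105657/4 + 417315)*(-2944277) = (1774917/4)*(-2944277) = -5225847300009/4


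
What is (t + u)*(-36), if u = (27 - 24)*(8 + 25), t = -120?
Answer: 756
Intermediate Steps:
u = 99 (u = 3*33 = 99)
(t + u)*(-36) = (-120 + 99)*(-36) = -21*(-36) = 756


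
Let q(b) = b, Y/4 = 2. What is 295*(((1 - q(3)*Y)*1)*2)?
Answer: -13570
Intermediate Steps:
Y = 8 (Y = 4*2 = 8)
295*(((1 - q(3)*Y)*1)*2) = 295*(((1 - 3*8)*1)*2) = 295*(((1 - 1*24)*1)*2) = 295*(((1 - 24)*1)*2) = 295*(-23*1*2) = 295*(-23*2) = 295*(-46) = -13570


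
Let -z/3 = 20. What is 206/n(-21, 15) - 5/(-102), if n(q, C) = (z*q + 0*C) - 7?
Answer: 27277/127806 ≈ 0.21342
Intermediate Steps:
z = -60 (z = -3*20 = -60)
n(q, C) = -7 - 60*q (n(q, C) = (-60*q + 0*C) - 7 = (-60*q + 0) - 7 = -60*q - 7 = -7 - 60*q)
206/n(-21, 15) - 5/(-102) = 206/(-7 - 60*(-21)) - 5/(-102) = 206/(-7 + 1260) - 5*(-1/102) = 206/1253 + 5/102 = 27277/127806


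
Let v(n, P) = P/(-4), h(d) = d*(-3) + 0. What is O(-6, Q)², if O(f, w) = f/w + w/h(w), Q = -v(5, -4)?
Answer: 289/9 ≈ 32.111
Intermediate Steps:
h(d) = -3*d (h(d) = -3*d + 0 = -3*d)
v(n, P) = -P/4 (v(n, P) = P*(-¼) = -P/4)
Q = -1 (Q = -(-1)*(-4)/4 = -1*1 = -1)
O(f, w) = -⅓ + f/w (O(f, w) = f/w + w/((-3*w)) = f/w + w*(-1/(3*w)) = f/w - ⅓ = -⅓ + f/w)
O(-6, Q)² = ((-6 - ⅓*(-1))/(-1))² = (-(-6 + ⅓))² = (-1*(-17/3))² = (17/3)² = 289/9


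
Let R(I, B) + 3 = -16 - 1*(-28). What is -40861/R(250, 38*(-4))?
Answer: -40861/9 ≈ -4540.1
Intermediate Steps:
R(I, B) = 9 (R(I, B) = -3 + (-16 - 1*(-28)) = -3 + (-16 + 28) = -3 + 12 = 9)
-40861/R(250, 38*(-4)) = -40861/9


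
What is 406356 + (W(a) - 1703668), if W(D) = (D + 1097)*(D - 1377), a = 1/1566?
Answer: -6885924256115/2452356 ≈ -2.8079e+6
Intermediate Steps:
a = 1/1566 ≈ 0.00063857
W(D) = (-1377 + D)*(1097 + D) (W(D) = (1097 + D)*(-1377 + D) = (-1377 + D)*(1097 + D))
406356 + (W(a) - 1703668) = 406356 + ((-1510569 + (1/1566)² - 280*1/1566) - 1703668) = 406356 + ((-1510569 + 1/2452356 - 140/783) - 1703668) = 406356 + (-3704453389043/2452356 - 1703668) = 406356 - 7882453830851/2452356 = -6885924256115/2452356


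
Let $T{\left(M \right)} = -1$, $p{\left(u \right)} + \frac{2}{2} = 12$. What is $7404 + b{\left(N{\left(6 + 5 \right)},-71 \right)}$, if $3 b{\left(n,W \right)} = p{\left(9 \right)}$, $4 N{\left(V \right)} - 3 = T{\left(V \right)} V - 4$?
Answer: $\frac{22223}{3} \approx 7407.7$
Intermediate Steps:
$p{\left(u \right)} = 11$ ($p{\left(u \right)} = -1 + 12 = 11$)
$N{\left(V \right)} = - \frac{1}{4} - \frac{V}{4}$ ($N{\left(V \right)} = \frac{3}{4} + \frac{- V - 4}{4} = \frac{3}{4} + \frac{-4 - V}{4} = \frac{3}{4} - \left(1 + \frac{V}{4}\right) = - \frac{1}{4} - \frac{V}{4}$)
$b{\left(n,W \right)} = \frac{11}{3}$ ($b{\left(n,W \right)} = \frac{1}{3} \cdot 11 = \frac{11}{3}$)
$7404 + b{\left(N{\left(6 + 5 \right)},-71 \right)} = 7404 + \frac{11}{3} = \frac{22223}{3}$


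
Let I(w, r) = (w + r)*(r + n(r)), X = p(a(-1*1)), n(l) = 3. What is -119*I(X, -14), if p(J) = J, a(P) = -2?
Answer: -20944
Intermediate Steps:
X = -2
I(w, r) = (3 + r)*(r + w) (I(w, r) = (w + r)*(r + 3) = (r + w)*(3 + r) = (3 + r)*(r + w))
-119*I(X, -14) = -119*((-14)**2 + 3*(-14) + 3*(-2) - 14*(-2)) = -119*(196 - 42 - 6 + 28) = -119*176 = -20944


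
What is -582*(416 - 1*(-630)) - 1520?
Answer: -610292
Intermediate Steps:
-582*(416 - 1*(-630)) - 1520 = -582*(416 + 630) - 1520 = -582*1046 - 1520 = -608772 - 1520 = -610292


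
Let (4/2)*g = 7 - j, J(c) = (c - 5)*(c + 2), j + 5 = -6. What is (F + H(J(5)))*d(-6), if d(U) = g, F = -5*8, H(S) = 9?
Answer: -279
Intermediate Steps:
j = -11 (j = -5 - 6 = -11)
J(c) = (-5 + c)*(2 + c)
F = -40
g = 9 (g = (7 - 1*(-11))/2 = (7 + 11)/2 = (½)*18 = 9)
d(U) = 9
(F + H(J(5)))*d(-6) = (-40 + 9)*9 = -31*9 = -279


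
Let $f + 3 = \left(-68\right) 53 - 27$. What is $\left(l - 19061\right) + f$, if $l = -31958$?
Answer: $-54653$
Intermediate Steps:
$f = -3634$ ($f = -3 - 3631 = -3634$)
$\left(l - 19061\right) + f = \left(-31958 - 19061\right) - 3634 = -51019 - 3634 = -54653$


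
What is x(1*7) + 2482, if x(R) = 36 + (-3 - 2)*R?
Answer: 2483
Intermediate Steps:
x(R) = 36 - 5*R
x(1*7) + 2482 = (36 - 5*7) + 2482 = (36 - 35) + 2482 = 1 + 2482 = 2483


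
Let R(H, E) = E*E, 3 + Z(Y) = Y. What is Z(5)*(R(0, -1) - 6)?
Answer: -10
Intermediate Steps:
Z(Y) = -3 + Y
R(H, E) = E²
Z(5)*(R(0, -1) - 6) = (-3 + 5)*((-1)² - 6) = 2*(1 - 6) = 2*(-5) = -10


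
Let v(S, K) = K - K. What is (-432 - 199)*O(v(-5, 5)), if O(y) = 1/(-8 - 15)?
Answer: 631/23 ≈ 27.435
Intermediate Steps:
v(S, K) = 0
O(y) = -1/23 (O(y) = 1/(-23) = -1/23)
(-432 - 199)*O(v(-5, 5)) = (-432 - 199)*(-1/23) = -631*(-1/23) = 631/23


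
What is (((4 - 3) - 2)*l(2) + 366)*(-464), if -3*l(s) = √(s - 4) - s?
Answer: -508544/3 - 464*I*√2/3 ≈ -1.6951e+5 - 218.73*I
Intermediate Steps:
l(s) = -√(-4 + s)/3 + s/3 (l(s) = -(√(s - 4) - s)/3 = -(√(-4 + s) - s)/3 = -√(-4 + s)/3 + s/3)
(((4 - 3) - 2)*l(2) + 366)*(-464) = (((4 - 3) - 2)*(-√(-4 + 2)/3 + (⅓)*2) + 366)*(-464) = ((1 - 2)*(-I*√2/3 + ⅔) + 366)*(-464) = (-(-I*√2/3 + ⅔) + 366)*(-464) = (-(⅔ - I*√2/3) + 366)*(-464) = ((-⅔ + I*√2/3) + 366)*(-464) = (1096/3 + I*√2/3)*(-464) = -508544/3 - 464*I*√2/3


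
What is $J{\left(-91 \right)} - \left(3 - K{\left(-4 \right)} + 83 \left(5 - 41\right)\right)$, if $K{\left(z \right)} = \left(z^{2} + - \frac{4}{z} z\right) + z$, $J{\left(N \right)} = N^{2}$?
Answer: $11274$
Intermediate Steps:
$K{\left(z \right)} = -4 + z + z^{2}$ ($K{\left(z \right)} = \left(z^{2} - 4\right) + z = \left(-4 + z^{2}\right) + z = -4 + z + z^{2}$)
$J{\left(-91 \right)} - \left(3 - K{\left(-4 \right)} + 83 \left(5 - 41\right)\right) = \left(-91\right)^{2} - \left(-5 + 83 \left(5 - 41\right)\right) = 8281 + \left(\left(\left(\left(-4 - 4 + 16\right) + 11\right) - 14\right) - 83 \left(5 - 41\right)\right) = 8281 + \left(\left(\left(8 + 11\right) - 14\right) - -2988\right) = 8281 + \left(\left(19 - 14\right) + 2988\right) = 8281 + \left(5 + 2988\right) = 8281 + 2993 = 11274$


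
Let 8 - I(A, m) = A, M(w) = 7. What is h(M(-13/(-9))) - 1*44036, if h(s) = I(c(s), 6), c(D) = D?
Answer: -44035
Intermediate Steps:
I(A, m) = 8 - A
h(s) = 8 - s
h(M(-13/(-9))) - 1*44036 = (8 - 1*7) - 1*44036 = (8 - 7) - 44036 = 1 - 44036 = -44035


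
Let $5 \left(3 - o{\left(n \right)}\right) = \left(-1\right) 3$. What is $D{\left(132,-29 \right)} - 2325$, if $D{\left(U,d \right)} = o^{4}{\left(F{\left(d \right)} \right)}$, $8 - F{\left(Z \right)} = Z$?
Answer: $- \frac{1348149}{625} \approx -2157.0$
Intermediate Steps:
$F{\left(Z \right)} = 8 - Z$
$o{\left(n \right)} = \frac{18}{5}$ ($o{\left(n \right)} = 3 - \frac{\left(-1\right) 3}{5} = 3 - - \frac{3}{5} = 3 + \frac{3}{5} = \frac{18}{5}$)
$D{\left(U,d \right)} = \frac{104976}{625}$ ($D{\left(U,d \right)} = \left(\frac{18}{5}\right)^{4} = \frac{104976}{625}$)
$D{\left(132,-29 \right)} - 2325 = \frac{104976}{625} - 2325 = - \frac{1348149}{625}$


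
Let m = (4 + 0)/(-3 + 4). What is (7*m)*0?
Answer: 0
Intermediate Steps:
m = 4 (m = 4/1 = 4*1 = 4)
(7*m)*0 = (7*4)*0 = 28*0 = 0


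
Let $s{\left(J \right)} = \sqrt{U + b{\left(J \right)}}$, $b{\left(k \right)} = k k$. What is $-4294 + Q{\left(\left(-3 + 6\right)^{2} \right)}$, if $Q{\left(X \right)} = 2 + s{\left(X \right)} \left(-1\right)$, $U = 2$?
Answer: $-4292 - \sqrt{83} \approx -4301.1$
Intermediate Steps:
$b{\left(k \right)} = k^{2}$
$s{\left(J \right)} = \sqrt{2 + J^{2}}$
$Q{\left(X \right)} = 2 - \sqrt{2 + X^{2}}$ ($Q{\left(X \right)} = 2 + \sqrt{2 + X^{2}} \left(-1\right) = 2 - \sqrt{2 + X^{2}}$)
$-4294 + Q{\left(\left(-3 + 6\right)^{2} \right)} = -4294 + \left(2 - \sqrt{2 + \left(\left(-3 + 6\right)^{2}\right)^{2}}\right) = -4294 + \left(2 - \sqrt{2 + \left(3^{2}\right)^{2}}\right) = -4294 + \left(2 - \sqrt{2 + 9^{2}}\right) = -4294 + \left(2 - \sqrt{2 + 81}\right) = -4294 + \left(2 - \sqrt{83}\right) = -4292 - \sqrt{83}$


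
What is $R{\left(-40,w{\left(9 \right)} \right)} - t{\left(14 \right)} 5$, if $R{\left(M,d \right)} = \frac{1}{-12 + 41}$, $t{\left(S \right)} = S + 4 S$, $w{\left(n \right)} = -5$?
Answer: $- \frac{10149}{29} \approx -349.97$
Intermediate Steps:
$t{\left(S \right)} = 5 S$
$R{\left(M,d \right)} = \frac{1}{29}$
$R{\left(-40,w{\left(9 \right)} \right)} - t{\left(14 \right)} 5 = \frac{1}{29} - 5 \cdot 14 \cdot 5 = \frac{1}{29} - 70 \cdot 5 = \frac{1}{29} - 350 = - \frac{10149}{29}$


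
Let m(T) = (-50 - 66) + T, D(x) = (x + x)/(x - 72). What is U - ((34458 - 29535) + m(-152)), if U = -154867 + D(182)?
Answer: -8773528/55 ≈ -1.5952e+5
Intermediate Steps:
D(x) = 2*x/(-72 + x) (D(x) = (2*x)/(-72 + x) = 2*x/(-72 + x))
m(T) = -116 + T
U = -8517503/55 (U = -154867 + 2*182/(-72 + 182) = -154867 + 2*182/110 = -154867 + 2*182*(1/110) = -154867 + 182/55 = -8517503/55 ≈ -1.5486e+5)
U - ((34458 - 29535) + m(-152)) = -8517503/55 - ((34458 - 29535) + (-116 - 152)) = -8517503/55 - (4923 - 268) = -8517503/55 - 1*4655 = -8517503/55 - 4655 = -8773528/55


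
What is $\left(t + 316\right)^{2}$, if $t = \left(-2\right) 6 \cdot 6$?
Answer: $59536$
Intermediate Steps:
$t = -72$ ($t = \left(-12\right) 6 = -72$)
$\left(t + 316\right)^{2} = \left(-72 + 316\right)^{2} = 244^{2} = 59536$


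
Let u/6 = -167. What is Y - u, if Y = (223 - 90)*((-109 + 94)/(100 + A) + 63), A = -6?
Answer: 879819/94 ≈ 9359.8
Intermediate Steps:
Y = 785631/94 (Y = (223 - 90)*((-109 + 94)/(100 - 6) + 63) = 133*(-15/94 + 63) = 133*(5907/94) = 785631/94 ≈ 8357.8)
u = -1002 (u = 6*(-167) = -1002)
Y - u = 785631/94 - 1*(-1002) = 785631/94 + 1002 = 879819/94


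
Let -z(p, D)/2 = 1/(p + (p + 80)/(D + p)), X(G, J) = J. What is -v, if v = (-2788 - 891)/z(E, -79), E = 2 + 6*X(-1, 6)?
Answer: -2648880/41 ≈ -64607.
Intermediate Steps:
E = 38 (E = 2 + 6*6 = 2 + 36 = 38)
z(p, D) = -2/(p + (80 + p)/(D + p)) (z(p, D) = -2/(p + (p + 80)/(D + p)) = -2/(p + (80 + p)/(D + p)))
v = 2648880/41 (v = (-2788 - 891)/((2*(-1*(-79) - 1*38)/(80 + 38 + 38² - 79*38))) = -3679*(80 + 38 + 1444 - 3002)/(2*(79 - 38)) = -3679/(2*41/(-1440)) = -3679/(2*(-1/1440)*41) = -3679/(-41/720) = -3679*(-720/41) = 2648880/41 ≈ 64607.)
-v = -1*2648880/41 = -2648880/41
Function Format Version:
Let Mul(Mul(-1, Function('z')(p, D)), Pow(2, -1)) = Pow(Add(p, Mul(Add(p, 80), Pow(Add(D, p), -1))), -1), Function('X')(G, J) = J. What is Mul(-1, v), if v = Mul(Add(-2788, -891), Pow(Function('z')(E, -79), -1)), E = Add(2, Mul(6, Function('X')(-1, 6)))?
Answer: Rational(-2648880, 41) ≈ -64607.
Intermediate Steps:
E = 38 (E = Add(2, Mul(6, 6)) = Add(2, 36) = 38)
Function('z')(p, D) = Mul(-2, Pow(Add(p, Mul(Pow(Add(D, p), -1), Add(80, p))), -1)) (Function('z')(p, D) = Mul(-2, Pow(Add(p, Mul(Add(p, 80), Pow(Add(D, p), -1))), -1)) = Mul(-2, Pow(Add(p, Mul(Add(80, p), Pow(Add(D, p), -1))), -1)) = Mul(-2, Pow(Add(p, Mul(Pow(Add(D, p), -1), Add(80, p))), -1)))
v = Rational(2648880, 41) (v = Mul(Add(-2788, -891), Pow(Mul(2, Pow(Add(80, 38, Pow(38, 2), Mul(-79, 38)), -1), Add(Mul(-1, -79), Mul(-1, 38))), -1)) = Mul(-3679, Pow(Mul(2, Pow(Add(80, 38, 1444, -3002), -1), Add(79, -38)), -1)) = Mul(-3679, Pow(Mul(2, Pow(-1440, -1), 41), -1)) = Mul(-3679, Pow(Mul(2, Rational(-1, 1440), 41), -1)) = Mul(-3679, Pow(Rational(-41, 720), -1)) = Mul(-3679, Rational(-720, 41)) = Rational(2648880, 41) ≈ 64607.)
Mul(-1, v) = Mul(-1, Rational(2648880, 41)) = Rational(-2648880, 41)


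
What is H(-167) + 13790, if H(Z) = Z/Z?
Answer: 13791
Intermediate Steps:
H(Z) = 1
H(-167) + 13790 = 1 + 13790 = 13791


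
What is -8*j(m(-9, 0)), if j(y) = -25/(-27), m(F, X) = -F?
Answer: -200/27 ≈ -7.4074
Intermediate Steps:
j(y) = 25/27 (j(y) = -25*(-1/27) = 25/27)
-8*j(m(-9, 0)) = -8*25/27 = -200/27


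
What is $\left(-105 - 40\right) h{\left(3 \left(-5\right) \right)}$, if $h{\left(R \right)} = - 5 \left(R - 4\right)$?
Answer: $-13775$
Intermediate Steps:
$h{\left(R \right)} = 20 - 5 R$ ($h{\left(R \right)} = - 5 \left(-4 + R\right) = 20 - 5 R$)
$\left(-105 - 40\right) h{\left(3 \left(-5\right) \right)} = \left(-105 - 40\right) \left(20 - 5 \cdot 3 \left(-5\right)\right) = - 145 \left(20 - -75\right) = - 145 \left(20 + 75\right) = \left(-145\right) 95 = -13775$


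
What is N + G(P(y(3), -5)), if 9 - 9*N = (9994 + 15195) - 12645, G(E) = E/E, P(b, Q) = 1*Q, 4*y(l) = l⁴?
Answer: -12526/9 ≈ -1391.8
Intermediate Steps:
y(l) = l⁴/4
P(b, Q) = Q
G(E) = 1
N = -12535/9 (N = 1 - ((9994 + 15195) - 12645)/9 = 1 - (25189 - 12645)/9 = 1 - ⅑*12544 = 1 - 12544/9 = -12535/9 ≈ -1392.8)
N + G(P(y(3), -5)) = -12535/9 + 1 = -12526/9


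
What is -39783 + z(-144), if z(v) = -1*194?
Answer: -39977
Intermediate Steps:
z(v) = -194
-39783 + z(-144) = -39783 - 194 = -39977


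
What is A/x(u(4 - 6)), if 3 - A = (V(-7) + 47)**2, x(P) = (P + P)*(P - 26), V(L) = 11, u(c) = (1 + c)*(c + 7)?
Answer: -3361/310 ≈ -10.842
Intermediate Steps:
u(c) = (1 + c)*(7 + c)
x(P) = 2*P*(-26 + P) (x(P) = (2*P)*(-26 + P) = 2*P*(-26 + P))
A = -3361 (A = 3 - (11 + 47)**2 = 3 - 1*58**2 = 3 - 1*3364 = 3 - 3364 = -3361)
A/x(u(4 - 6)) = -3361*1/(2*(-26 + (7 + (4 - 6)**2 + 8*(4 - 6)))*(7 + (4 - 6)**2 + 8*(4 - 6))) = -3361*1/(2*(-26 + (7 + (-2)**2 + 8*(-2)))*(7 + (-2)**2 + 8*(-2))) = -3361*1/(2*(-26 + (7 + 4 - 16))*(7 + 4 - 16)) = -3361*(-1/(10*(-26 - 5))) = -3361/(2*(-5)*(-31)) = -3361/310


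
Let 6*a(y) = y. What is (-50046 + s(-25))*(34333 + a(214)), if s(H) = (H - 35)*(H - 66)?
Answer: -1532361372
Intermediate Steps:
s(H) = (-66 + H)*(-35 + H) (s(H) = (-35 + H)*(-66 + H) = (-66 + H)*(-35 + H))
a(y) = y/6
(-50046 + s(-25))*(34333 + a(214)) = (-50046 + (2310 + (-25)² - 101*(-25)))*(34333 + (⅙)*214) = (-50046 + (2310 + 625 + 2525))*(34333 + 107/3) = (-50046 + 5460)*(103106/3) = -44586*103106/3 = -1532361372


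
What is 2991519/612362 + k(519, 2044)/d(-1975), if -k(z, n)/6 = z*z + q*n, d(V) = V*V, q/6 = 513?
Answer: -12436688139021/2388594526250 ≈ -5.2067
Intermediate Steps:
q = 3078 (q = 6*513 = 3078)
d(V) = V²
k(z, n) = -18468*n - 6*z² (k(z, n) = -6*(z*z + 3078*n) = -6*(z² + 3078*n) = -18468*n - 6*z²)
2991519/612362 + k(519, 2044)/d(-1975) = 2991519/612362 + (-18468*2044 - 6*519²)/((-1975)²) = 2991519*(1/612362) + (-37748592 - 6*269361)/3900625 = 2991519/612362 + (-37748592 - 1616166)*(1/3900625) = 2991519/612362 - 39364758*1/3900625 = 2991519/612362 - 39364758/3900625 = -12436688139021/2388594526250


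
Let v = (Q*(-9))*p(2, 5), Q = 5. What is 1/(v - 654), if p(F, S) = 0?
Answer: -1/654 ≈ -0.0015291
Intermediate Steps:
v = 0 (v = (5*(-9))*0 = -45*0 = 0)
1/(v - 654) = 1/(0 - 654) = 1/(-654) = -1/654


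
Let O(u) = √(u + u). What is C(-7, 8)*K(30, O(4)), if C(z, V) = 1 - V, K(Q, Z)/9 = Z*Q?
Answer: -3780*√2 ≈ -5345.7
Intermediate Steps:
O(u) = √2*√u (O(u) = √(2*u) = √2*√u)
K(Q, Z) = 9*Q*Z (K(Q, Z) = 9*(Z*Q) = 9*(Q*Z) = 9*Q*Z)
C(-7, 8)*K(30, O(4)) = (1 - 1*8)*(9*30*(√2*√4)) = (1 - 8)*(9*30*(√2*2)) = -63*30*2*√2 = -3780*√2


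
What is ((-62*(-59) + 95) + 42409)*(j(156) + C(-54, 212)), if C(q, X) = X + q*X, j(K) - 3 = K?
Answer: -511336474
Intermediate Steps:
j(K) = 3 + K
C(q, X) = X + X*q
((-62*(-59) + 95) + 42409)*(j(156) + C(-54, 212)) = ((-62*(-59) + 95) + 42409)*((3 + 156) + 212*(1 - 54)) = ((3658 + 95) + 42409)*(159 + 212*(-53)) = (3753 + 42409)*(159 - 11236) = 46162*(-11077) = -511336474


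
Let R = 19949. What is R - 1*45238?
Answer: -25289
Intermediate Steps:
R - 1*45238 = 19949 - 1*45238 = 19949 - 45238 = -25289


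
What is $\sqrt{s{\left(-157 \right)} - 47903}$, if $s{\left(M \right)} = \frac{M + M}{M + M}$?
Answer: $i \sqrt{47902} \approx 218.87 i$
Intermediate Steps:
$s{\left(M \right)} = 1$ ($s{\left(M \right)} = \frac{2 M}{2 M} = 2 M \frac{1}{2 M} = 1$)
$\sqrt{s{\left(-157 \right)} - 47903} = \sqrt{1 - 47903} = \sqrt{-47902} = i \sqrt{47902}$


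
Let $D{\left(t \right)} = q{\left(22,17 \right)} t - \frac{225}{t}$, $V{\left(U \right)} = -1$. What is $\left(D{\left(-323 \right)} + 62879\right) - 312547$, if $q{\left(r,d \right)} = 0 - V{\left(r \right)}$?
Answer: $- \frac{80746868}{323} \approx -2.4999 \cdot 10^{5}$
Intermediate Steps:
$q{\left(r,d \right)} = 1$ ($q{\left(r,d \right)} = 0 - -1 = 0 + 1 = 1$)
$D{\left(t \right)} = t - \frac{225}{t}$ ($D{\left(t \right)} = 1 t - \frac{225}{t} = t - \frac{225}{t}$)
$\left(D{\left(-323 \right)} + 62879\right) - 312547 = \left(\left(-323 - \frac{225}{-323}\right) + 62879\right) - 312547 = \left(\left(-323 - - \frac{225}{323}\right) + 62879\right) - 312547 = \left(\left(-323 + \frac{225}{323}\right) + 62879\right) - 312547 = \left(- \frac{104104}{323} + 62879\right) - 312547 = \frac{20205813}{323} - 312547 = - \frac{80746868}{323}$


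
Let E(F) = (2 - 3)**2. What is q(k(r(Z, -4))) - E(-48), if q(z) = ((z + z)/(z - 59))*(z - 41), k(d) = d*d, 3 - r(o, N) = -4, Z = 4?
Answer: -397/5 ≈ -79.400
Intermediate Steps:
r(o, N) = 7 (r(o, N) = 3 - 1*(-4) = 3 + 4 = 7)
E(F) = 1 (E(F) = (-1)**2 = 1)
k(d) = d**2
q(z) = 2*z*(-41 + z)/(-59 + z) (q(z) = ((2*z)/(-59 + z))*(-41 + z) = (2*z/(-59 + z))*(-41 + z) = 2*z*(-41 + z)/(-59 + z))
q(k(r(Z, -4))) - E(-48) = 2*7**2*(-41 + 7**2)/(-59 + 7**2) - 1*1 = 2*49*(-41 + 49)/(-59 + 49) - 1 = 2*49*8/(-10) - 1 = 2*49*(-1/10)*8 - 1 = -392/5 - 1 = -397/5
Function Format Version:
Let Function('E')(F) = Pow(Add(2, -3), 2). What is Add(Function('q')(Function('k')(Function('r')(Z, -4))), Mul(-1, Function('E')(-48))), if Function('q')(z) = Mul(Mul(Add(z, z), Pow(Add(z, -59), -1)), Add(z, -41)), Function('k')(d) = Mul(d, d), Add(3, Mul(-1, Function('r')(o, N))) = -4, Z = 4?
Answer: Rational(-397, 5) ≈ -79.400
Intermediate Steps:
Function('r')(o, N) = 7 (Function('r')(o, N) = Add(3, Mul(-1, -4)) = Add(3, 4) = 7)
Function('E')(F) = 1 (Function('E')(F) = Pow(-1, 2) = 1)
Function('k')(d) = Pow(d, 2)
Function('q')(z) = Mul(2, z, Pow(Add(-59, z), -1), Add(-41, z)) (Function('q')(z) = Mul(Mul(Mul(2, z), Pow(Add(-59, z), -1)), Add(-41, z)) = Mul(Mul(2, z, Pow(Add(-59, z), -1)), Add(-41, z)) = Mul(2, z, Pow(Add(-59, z), -1), Add(-41, z)))
Add(Function('q')(Function('k')(Function('r')(Z, -4))), Mul(-1, Function('E')(-48))) = Add(Mul(2, Pow(7, 2), Pow(Add(-59, Pow(7, 2)), -1), Add(-41, Pow(7, 2))), Mul(-1, 1)) = Add(Mul(2, 49, Pow(Add(-59, 49), -1), Add(-41, 49)), -1) = Add(Mul(2, 49, Pow(-10, -1), 8), -1) = Add(Mul(2, 49, Rational(-1, 10), 8), -1) = Add(Rational(-392, 5), -1) = Rational(-397, 5)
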